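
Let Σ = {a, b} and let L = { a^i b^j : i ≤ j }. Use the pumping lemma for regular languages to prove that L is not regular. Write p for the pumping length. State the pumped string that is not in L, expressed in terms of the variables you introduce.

a^{p+k} b^p

Assume L is regular; let p be its pumping constant.
Choose w = a^p b^p ∈ L, with |w| = 2p ≥ p.
Write w = xyz as guaranteed by the lemma, with |xy| ≤ p and |y| ≥ 1.
Because |xy| ≤ p and w begins with p copies of a, we have y = a^k with 1 ≤ k ≤ p.
Consider xy^2z = a^{p+k} b^p. Since k ≥ 1, the a-count p+k exceeds the b-count p, so i ≤ j fails; thus xy^2z ∉ L.
This is a contradiction; hence L is not regular.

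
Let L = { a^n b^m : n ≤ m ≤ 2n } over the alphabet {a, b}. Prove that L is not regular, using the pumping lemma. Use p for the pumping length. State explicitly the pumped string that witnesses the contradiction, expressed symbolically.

a^{p+k} b^p

Toward a contradiction, assume L is regular with pumping length p.
Take w = a^p b^p ∈ L (since p ≤ p ≤ 2p), with |w| = 2p ≥ p.
The pumping lemma gives a decomposition w = xyz where |xy| ≤ p and |y| > 0.
Since the first p symbols of w are all a's and |xy| ≤ p, y lies entirely in the leading a-block: y = a^k for some k with 1 ≤ k ≤ p.
Pump with i = 2: xy^2z = a^{p+k} b^p. Now n = p+k > p = m, so the condition n ≤ m fails. Thus xy^2z ∉ L.
Contradiction. Therefore L is not regular.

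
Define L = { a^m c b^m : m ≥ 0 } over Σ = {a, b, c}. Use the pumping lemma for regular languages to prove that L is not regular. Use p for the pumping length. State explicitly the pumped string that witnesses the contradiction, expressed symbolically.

Toward a contradiction, assume L is regular with pumping length p.
Take w = a^p c b^p ∈ L with |w| = 2p+1 ≥ p.
By the pumping lemma, w = xyz with |xy| ≤ p and |y| > 0.
The first p characters of w are a's, so xy (and hence y) consists only of a's. Write y = a^k, 1 ≤ k ≤ p.
Pump with i = 2: xy^2z = a^{p+k} c b^p, which would require p+k = p. But k ≥ 1, so xy^2z ∉ L.
This is a contradiction; hence L is not regular.

a^{p+k} c b^p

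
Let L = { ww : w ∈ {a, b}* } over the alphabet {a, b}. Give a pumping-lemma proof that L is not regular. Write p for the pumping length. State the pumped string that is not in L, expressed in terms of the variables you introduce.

a^{p+k} b^p a^p b^p

Toward a contradiction, assume L is regular with pumping length p.
Take w = a^p b^p a^p b^p = uu where u = a^pb^p; then w ∈ L and |w| = 4p ≥ p.
The pumping lemma gives a decomposition w = xyz where |xy| ≤ p and |y| > 0.
Because |xy| ≤ p and w begins with p copies of a, we have y = a^k with 1 ≤ k ≤ p.
Pump with i = 2: xy^2z = a^{p+k} b^p a^p b^p, of length 4p+k. Suppose this equals vv. The string starts with a and ends with b, so v does too; thus the boundary between the two copies of v is a b→a transition. There is exactly one such transition, at position 2p+k, so |v| = 2p+k and |vv| = 4p+2k ≠ 4p+k since k ≥ 1. So xy^2z ∉ L.
Contradiction. Therefore L is not regular.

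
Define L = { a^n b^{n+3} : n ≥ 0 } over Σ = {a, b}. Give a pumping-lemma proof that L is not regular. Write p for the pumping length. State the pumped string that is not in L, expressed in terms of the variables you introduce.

a^{p+k} b^{p+3}

Assume L is regular; let p be its pumping constant.
Take w = a^p b^{p+3}. Then w ∈ L and |w| = 2p+3 ≥ p.
By the pumping lemma, w = xyz with |xy| ≤ p and y is nonempty.
Because |xy| ≤ p and w begins with p copies of a, we have y = a^k with 1 ≤ k ≤ p.
Pump with i = 2: xy^2z = a^{p+k} b^{p+3}. For this to lie in L we would need p+3 = (p+k)+3, which forces k = 0. But k ≥ 1, so xy^2z ∉ L.
Contradiction. Therefore L is not regular.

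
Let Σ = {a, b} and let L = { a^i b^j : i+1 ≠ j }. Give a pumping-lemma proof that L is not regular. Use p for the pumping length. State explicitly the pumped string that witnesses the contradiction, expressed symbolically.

Assume L is regular; let p be its pumping constant.
Choose w = a^p b^{p+p!+1}. Since p ≠ (p+p!+1)-1 = p+p!, w ∈ L; and |w| ≥ p.
By the pumping lemma, w = xyz with |xy| ≤ p and y is nonempty.
Since the first p symbols of w are all a's and |xy| ≤ p, y lies entirely in the leading a-block: y = a^k for some k with 1 ≤ k ≤ p.
Since 1 ≤ k ≤ p, k divides p!; set t = 1 + p!/k. Then xy^t z has p + (p!/k)·k = p + p! copies of a. Now the a-count is p+p! and (b-count)-1 = (p+p!+1)-1 = p+p!, so i+1 ≠ j fails. So xy^t z = a^{p+p!} b^{p+p!+1} ∉ L.
Contradiction. Therefore L is not regular.

a^{p+p!} b^{p+p!+1}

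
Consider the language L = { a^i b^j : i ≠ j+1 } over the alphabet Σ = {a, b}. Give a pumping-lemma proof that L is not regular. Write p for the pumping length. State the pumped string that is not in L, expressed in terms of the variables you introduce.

a^{p+p!} b^{p+p!-1}

Suppose for contradiction that L is regular, and let p be the pumping length.
Choose w = a^p b^{p+p!-1}. Since p ≠ (p+p!-1)+1 = p+p!, w ∈ L; and |w| ≥ p.
By the pumping lemma, w = xyz with |xy| ≤ p and |y| ≥ 1.
The first p characters of w are a's, so xy (and hence y) consists only of a's. Write y = a^k, 1 ≤ k ≤ p.
Since 1 ≤ k ≤ p, k divides p!; set t = 1 + p!/k. Then xy^t z has p + (p!/k)·k = p + p! copies of a. Now the a-count is p+p! and (b-count)+1 = (p+p!-1)+1 = p+p!, so i ≠ j+1 fails. So xy^t z = a^{p+p!} b^{p+p!-1} ∉ L.
This contradicts the pumping lemma, so L is not regular.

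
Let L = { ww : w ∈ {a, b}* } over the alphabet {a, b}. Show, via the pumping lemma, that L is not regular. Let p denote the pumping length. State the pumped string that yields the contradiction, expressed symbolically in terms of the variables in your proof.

Toward a contradiction, assume L is regular with pumping length p.
Take w = a^p b^p a^p b^p = uu where u = a^pb^p; then w ∈ L and |w| = 4p ≥ p.
By the pumping lemma, w = xyz with |xy| ≤ p and |y| ≥ 1.
The first p characters of w are a's, so xy (and hence y) consists only of a's. Write y = a^k, 1 ≤ k ≤ p.
Pump with i = 2: xy^2z = a^{p+k} b^p a^p b^p, of length 4p+k. Suppose this equals vv. The string starts with a and ends with b, so v does too; thus the boundary between the two copies of v is a b→a transition. There is exactly one such transition, at position 2p+k, so |v| = 2p+k and |vv| = 4p+2k ≠ 4p+k since k ≥ 1. So xy^2z ∉ L.
This contradicts the pumping lemma, so L is not regular.

a^{p+k} b^p a^p b^p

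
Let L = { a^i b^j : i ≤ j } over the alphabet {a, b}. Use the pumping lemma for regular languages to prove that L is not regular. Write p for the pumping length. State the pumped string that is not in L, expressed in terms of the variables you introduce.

a^{p+k} b^p

Assume L is regular; let p be its pumping constant.
Choose w = a^p b^p ∈ L, with |w| = 2p ≥ p.
Write w = xyz as guaranteed by the lemma, with |xy| ≤ p and |y| ≥ 1.
Since the first p symbols of w are all a's and |xy| ≤ p, y lies entirely in the leading a-block: y = a^k for some k with 1 ≤ k ≤ p.
Consider xy^2z = a^{p+k} b^p. Since k ≥ 1, the a-count p+k exceeds the b-count p, so i ≤ j fails; thus xy^2z ∉ L.
This contradicts the pumping lemma, so L is not regular.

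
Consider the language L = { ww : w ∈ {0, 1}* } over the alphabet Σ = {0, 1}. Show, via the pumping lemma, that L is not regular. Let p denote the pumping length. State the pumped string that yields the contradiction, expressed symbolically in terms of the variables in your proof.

Toward a contradiction, assume L is regular with pumping length p.
Take w = 0^p 1^p 0^p 1^p = uu where u = 0^p1^p; then w ∈ L and |w| = 4p ≥ p.
The pumping lemma gives a decomposition w = xyz where |xy| ≤ p and |y| > 0.
The first p characters of w are 0's, so xy (and hence y) consists only of 0's. Write y = 0^k, 1 ≤ k ≤ p.
Pump with i = 2: xy^2z = 0^{p+k} 1^p 0^p 1^p, of length 4p+k. Suppose this equals vv. The string starts with 0 and ends with 1, so v does too; thus the boundary between the two copies of v is a 1→0 transition. There is exactly one such transition, at position 2p+k, so |v| = 2p+k and |vv| = 4p+2k ≠ 4p+k since k ≥ 1. So xy^2z ∉ L.
Contradiction. Therefore L is not regular.

0^{p+k} 1^p 0^p 1^p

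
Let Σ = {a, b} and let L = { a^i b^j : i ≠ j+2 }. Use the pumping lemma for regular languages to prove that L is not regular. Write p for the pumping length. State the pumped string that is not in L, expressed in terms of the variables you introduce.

a^{p+p!} b^{p+p!-2}

Assume L is regular. Let p be the pumping length given by the pumping lemma.
Choose w = a^p b^{p+p!-2}. Since p ≠ (p+p!-2)+2 = p+p!, w ∈ L; and |w| ≥ p.
By the pumping lemma, w = xyz with |xy| ≤ p and |y| ≥ 1.
Since the first p symbols of w are all a's and |xy| ≤ p, y lies entirely in the leading a-block: y = a^k for some k with 1 ≤ k ≤ p.
Since 1 ≤ k ≤ p, k divides p!; set t = 1 + p!/k. Then xy^t z has p + (p!/k)·k = p + p! copies of a. Now the a-count is p+p! and (b-count)+2 = (p+p!-2)+2 = p+p!, so i ≠ j+2 fails. So xy^t z = a^{p+p!} b^{p+p!-2} ∉ L.
This contradicts the pumping lemma, so L is not regular.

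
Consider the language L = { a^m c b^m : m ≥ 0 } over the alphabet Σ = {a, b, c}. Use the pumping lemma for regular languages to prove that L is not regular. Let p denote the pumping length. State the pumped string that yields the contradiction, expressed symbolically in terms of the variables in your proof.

a^{p+k} c b^p

Toward a contradiction, assume L is regular with pumping length p.
Take w = a^p c b^p ∈ L with |w| = 2p+1 ≥ p.
The pumping lemma gives a decomposition w = xyz where |xy| ≤ p and |y| ≥ 1.
Since the first p symbols of w are all a's and |xy| ≤ p, y lies entirely in the leading a-block: y = a^k for some k with 1 ≤ k ≤ p.
Pump with i = 2: xy^2z = a^{p+k} c b^p, which would require p+k = p. But k ≥ 1, so xy^2z ∉ L.
Contradiction. Therefore L is not regular.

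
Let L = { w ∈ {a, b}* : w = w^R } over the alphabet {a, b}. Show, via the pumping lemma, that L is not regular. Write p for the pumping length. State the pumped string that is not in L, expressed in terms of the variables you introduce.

Assume L is regular; let p be its pumping constant.
Take w = a^p b a^p, a palindrome of length 2p+1 ≥ p.
By the pumping lemma, w = xyz with |xy| ≤ p and y is nonempty.
Because |xy| ≤ p and w begins with p copies of a, we have y = a^k with 1 ≤ k ≤ p.
Pump with i = 2: xy^2z = a^{p+k} b a^p. Its reverse is a^p b a^{p+k}, which differs from xy^2z since k ≥ 1. So xy^2z is not a palindrome and xy^2z ∉ L.
Contradiction. Therefore L is not regular.

a^{p+k} b a^p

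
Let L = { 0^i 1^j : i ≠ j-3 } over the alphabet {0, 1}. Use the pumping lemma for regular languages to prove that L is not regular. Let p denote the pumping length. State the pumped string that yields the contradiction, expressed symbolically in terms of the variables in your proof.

0^{p+p!} 1^{p+p!+3}

Toward a contradiction, assume L is regular with pumping length p.
Choose w = 0^p 1^{p+p!+3}. Since p ≠ (p+p!+3)-3 = p+p!, w ∈ L; and |w| ≥ p.
Write w = xyz as guaranteed by the lemma, with |xy| ≤ p and |y| > 0.
The first p characters of w are 0's, so xy (and hence y) consists only of 0's. Write y = 0^k, 1 ≤ k ≤ p.
Since 1 ≤ k ≤ p, k divides p!; set t = 1 + p!/k. Then xy^t z has p + (p!/k)·k = p + p! copies of 0. Now the 0-count is p+p! and (1-count)-3 = (p+p!+3)-3 = p+p!, so i ≠ j-3 fails. So xy^t z = 0^{p+p!} 1^{p+p!+3} ∉ L.
Contradiction. Therefore L is not regular.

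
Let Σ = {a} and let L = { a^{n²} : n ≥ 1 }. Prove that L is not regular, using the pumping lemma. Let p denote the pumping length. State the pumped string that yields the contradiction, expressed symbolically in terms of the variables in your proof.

Assume L is regular; let p be its pumping constant.
Take w = a^{p²} ∈ L with |w| = p² ≥ p.
By the pumping lemma, w = xyz with |xy| ≤ p and y is nonempty.
Then y = a^k for some k with 1 ≤ k ≤ p.
Pump with i = 2: xy^2z = a^{p²+k}. Since 1 ≤ k ≤ p, p² < p²+k ≤ p²+p < (p+1)², so p²+k lies strictly between consecutive squares and is not a perfect square. So xy^2z ∉ L.
Contradiction. Therefore L is not regular.

a^{p²+k}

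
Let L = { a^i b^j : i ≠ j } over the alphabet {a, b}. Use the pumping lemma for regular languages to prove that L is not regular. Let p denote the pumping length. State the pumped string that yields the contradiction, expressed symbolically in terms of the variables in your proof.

Suppose for contradiction that L is regular, and let p be the pumping length.
Choose w = a^p b^{p+p!}. Since p ≠ p+p!, w ∈ L; and |w| ≥ p.
By the pumping lemma, w = xyz with |xy| ≤ p and |y| > 0.
The first p characters of w are a's, so xy (and hence y) consists only of a's. Write y = a^k, 1 ≤ k ≤ p.
Since 1 ≤ k ≤ p, k divides p!; set t = 1 + p!/k. Then xy^t z has p + (p!/k)·k = p + p! copies of a. Now the a-count equals the b-count, so i ≠ j fails. So xy^t z = a^{p+p!} b^{p+p!} ∉ L.
This contradicts the pumping lemma, so L is not regular.

a^{p+p!} b^{p+p!}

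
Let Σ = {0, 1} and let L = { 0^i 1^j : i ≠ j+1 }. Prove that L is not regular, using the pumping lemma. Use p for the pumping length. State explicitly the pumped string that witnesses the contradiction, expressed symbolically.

Assume L is regular. Let p be the pumping length given by the pumping lemma.
Choose w = 0^p 1^{p+p!-1}. Since p ≠ (p+p!-1)+1 = p+p!, w ∈ L; and |w| ≥ p.
By the pumping lemma, w = xyz with |xy| ≤ p and |y| ≥ 1.
Because |xy| ≤ p and w begins with p copies of 0, we have y = 0^k with 1 ≤ k ≤ p.
Since 1 ≤ k ≤ p, k divides p!; set t = 1 + p!/k. Then xy^t z has p + (p!/k)·k = p + p! copies of 0. Now the 0-count is p+p! and (1-count)+1 = (p+p!-1)+1 = p+p!, so i ≠ j+1 fails. So xy^t z = 0^{p+p!} 1^{p+p!-1} ∉ L.
This is a contradiction; hence L is not regular.

0^{p+p!} 1^{p+p!-1}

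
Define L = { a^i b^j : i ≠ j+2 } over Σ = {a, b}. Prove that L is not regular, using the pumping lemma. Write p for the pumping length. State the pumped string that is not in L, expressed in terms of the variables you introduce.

a^{p+p!} b^{p+p!-2}

Assume L is regular; let p be its pumping constant.
Choose w = a^p b^{p+p!-2}. Since p ≠ (p+p!-2)+2 = p+p!, w ∈ L; and |w| ≥ p.
The pumping lemma gives a decomposition w = xyz where |xy| ≤ p and |y| > 0.
The first p characters of w are a's, so xy (and hence y) consists only of a's. Write y = a^k, 1 ≤ k ≤ p.
Since 1 ≤ k ≤ p, k divides p!; set t = 1 + p!/k. Then xy^t z has p + (p!/k)·k = p + p! copies of a. Now the a-count is p+p! and (b-count)+2 = (p+p!-2)+2 = p+p!, so i ≠ j+2 fails. So xy^t z = a^{p+p!} b^{p+p!-2} ∉ L.
This is a contradiction; hence L is not regular.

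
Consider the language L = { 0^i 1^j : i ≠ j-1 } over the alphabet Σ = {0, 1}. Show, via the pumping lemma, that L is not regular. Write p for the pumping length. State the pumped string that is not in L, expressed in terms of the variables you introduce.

0^{p+p!} 1^{p+p!+1}

Toward a contradiction, assume L is regular with pumping length p.
Choose w = 0^p 1^{p+p!+1}. Since p ≠ (p+p!+1)-1 = p+p!, w ∈ L; and |w| ≥ p.
The pumping lemma gives a decomposition w = xyz where |xy| ≤ p and |y| > 0.
Because |xy| ≤ p and w begins with p copies of 0, we have y = 0^k with 1 ≤ k ≤ p.
Since 1 ≤ k ≤ p, k divides p!; set t = 1 + p!/k. Then xy^t z has p + (p!/k)·k = p + p! copies of 0. Now the 0-count is p+p! and (1-count)-1 = (p+p!+1)-1 = p+p!, so i ≠ j-1 fails. So xy^t z = 0^{p+p!} 1^{p+p!+1} ∉ L.
Contradiction. Therefore L is not regular.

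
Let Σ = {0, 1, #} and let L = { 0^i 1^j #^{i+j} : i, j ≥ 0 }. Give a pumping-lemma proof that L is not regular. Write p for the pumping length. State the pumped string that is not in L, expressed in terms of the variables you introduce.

0^{p+k} 1^p #^{2p}

Assume L is regular. Let p be the pumping length given by the pumping lemma.
Take w = 0^p 1^p #^{2p} ∈ L (with i=j=p, i+j=2p), |w| = 4p ≥ p.
By the pumping lemma, w = xyz with |xy| ≤ p and |y| ≥ 1.
Because |xy| ≤ p and w begins with p copies of 0, we have y = 0^k with 1 ≤ k ≤ p.
Consider xy^2z = 0^{p+k} 1^p #^{2p}. Now the 0- and 1-counts sum to 2p+k, but the #-count is 2p ≠ 2p+k. So xy^2z ∉ L.
Contradiction. Therefore L is not regular.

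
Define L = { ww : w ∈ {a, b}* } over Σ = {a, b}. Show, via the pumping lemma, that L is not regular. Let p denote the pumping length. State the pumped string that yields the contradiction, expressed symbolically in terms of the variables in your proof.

Suppose for contradiction that L is regular, and let p be the pumping length.
Take w = a^p b^p a^p b^p = uu where u = a^pb^p; then w ∈ L and |w| = 4p ≥ p.
Write w = xyz as guaranteed by the lemma, with |xy| ≤ p and |y| > 0.
Because |xy| ≤ p and w begins with p copies of a, we have y = a^k with 1 ≤ k ≤ p.
Pump with i = 2: xy^2z = a^{p+k} b^p a^p b^p, of length 4p+k. Suppose this equals vv. The string starts with a and ends with b, so v does too; thus the boundary between the two copies of v is a b→a transition. There is exactly one such transition, at position 2p+k, so |v| = 2p+k and |vv| = 4p+2k ≠ 4p+k since k ≥ 1. So xy^2z ∉ L.
This contradicts the pumping lemma, so L is not regular.

a^{p+k} b^p a^p b^p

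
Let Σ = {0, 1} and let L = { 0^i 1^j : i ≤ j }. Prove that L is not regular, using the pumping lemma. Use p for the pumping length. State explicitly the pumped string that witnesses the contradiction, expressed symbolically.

0^{p+k} 1^p

Toward a contradiction, assume L is regular with pumping length p.
Choose w = 0^p 1^p ∈ L, with |w| = 2p ≥ p.
By the pumping lemma, w = xyz with |xy| ≤ p and y is nonempty.
Because |xy| ≤ p and w begins with p copies of 0, we have y = 0^k with 1 ≤ k ≤ p.
Consider xy^2z = 0^{p+k} 1^p. Since k ≥ 1, the 0-count p+k exceeds the 1-count p, so i ≤ j fails; thus xy^2z ∉ L.
Contradiction. Therefore L is not regular.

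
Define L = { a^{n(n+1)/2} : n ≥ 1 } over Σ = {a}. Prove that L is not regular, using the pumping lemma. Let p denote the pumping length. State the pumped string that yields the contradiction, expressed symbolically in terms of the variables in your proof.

a^{p(p+1)/2+k}

Suppose for contradiction that L is regular, and let p be the pumping length.
Take w = a^{p(p+1)/2} ∈ L with |w| = p(p+1)/2 ≥ p.
Write w = xyz as guaranteed by the lemma, with |xy| ≤ p and |y| ≥ 1.
Then y = a^k for some k with 1 ≤ k ≤ p.
Pump with i = 2: xy^2z = a^{p(p+1)/2+k}. Since 1 ≤ k ≤ p, p(p+1)/2 < p(p+1)/2+k ≤ p(p+1)/2+p < (p+1)(p+2)/2, so p(p+1)/2+k is strictly between consecutive triangular numbers. So xy^2z ∉ L.
Contradiction. Therefore L is not regular.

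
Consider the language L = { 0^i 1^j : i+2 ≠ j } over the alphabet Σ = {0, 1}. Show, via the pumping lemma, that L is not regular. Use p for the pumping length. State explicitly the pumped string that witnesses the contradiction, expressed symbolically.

0^{p+p!} 1^{p+p!+2}

Assume L is regular; let p be its pumping constant.
Choose w = 0^p 1^{p+p!+2}. Since p ≠ (p+p!+2)-2 = p+p!, w ∈ L; and |w| ≥ p.
The pumping lemma gives a decomposition w = xyz where |xy| ≤ p and |y| > 0.
Since the first p symbols of w are all 0's and |xy| ≤ p, y lies entirely in the leading 0-block: y = 0^k for some k with 1 ≤ k ≤ p.
Since 1 ≤ k ≤ p, k divides p!; set t = 1 + p!/k. Then xy^t z has p + (p!/k)·k = p + p! copies of 0. Now the 0-count is p+p! and (1-count)-2 = (p+p!+2)-2 = p+p!, so i+2 ≠ j fails. So xy^t z = 0^{p+p!} 1^{p+p!+2} ∉ L.
This contradicts the pumping lemma, so L is not regular.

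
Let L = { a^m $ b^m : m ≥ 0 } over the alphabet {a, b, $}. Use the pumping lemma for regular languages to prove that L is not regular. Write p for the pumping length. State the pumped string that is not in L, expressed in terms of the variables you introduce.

a^{p+k} $ b^p

Assume L is regular. Let p be the pumping length given by the pumping lemma.
Take w = a^p $ b^p ∈ L with |w| = 2p+1 ≥ p.
Write w = xyz as guaranteed by the lemma, with |xy| ≤ p and |y| > 0.
The first p characters of w are a's, so xy (and hence y) consists only of a's. Write y = a^k, 1 ≤ k ≤ p.
Pump with i = 2: xy^2z = a^{p+k} $ b^p, which would require p+k = p. But k ≥ 1, so xy^2z ∉ L.
Contradiction. Therefore L is not regular.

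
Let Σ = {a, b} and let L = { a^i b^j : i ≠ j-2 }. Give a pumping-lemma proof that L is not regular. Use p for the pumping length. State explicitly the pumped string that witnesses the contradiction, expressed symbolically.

Assume L is regular; let p be its pumping constant.
Choose w = a^p b^{p+p!+2}. Since p ≠ (p+p!+2)-2 = p+p!, w ∈ L; and |w| ≥ p.
Write w = xyz as guaranteed by the lemma, with |xy| ≤ p and |y| ≥ 1.
Because |xy| ≤ p and w begins with p copies of a, we have y = a^k with 1 ≤ k ≤ p.
Since 1 ≤ k ≤ p, k divides p!; set t = 1 + p!/k. Then xy^t z has p + (p!/k)·k = p + p! copies of a. Now the a-count is p+p! and (b-count)-2 = (p+p!+2)-2 = p+p!, so i ≠ j-2 fails. So xy^t z = a^{p+p!} b^{p+p!+2} ∉ L.
This contradicts the pumping lemma, so L is not regular.

a^{p+p!} b^{p+p!+2}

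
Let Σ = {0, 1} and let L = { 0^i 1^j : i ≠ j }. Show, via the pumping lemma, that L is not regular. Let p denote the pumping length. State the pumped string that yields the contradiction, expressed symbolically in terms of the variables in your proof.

Suppose for contradiction that L is regular, and let p be the pumping length.
Choose w = 0^p 1^{p+p!}. Since p ≠ p+p!, w ∈ L; and |w| ≥ p.
The pumping lemma gives a decomposition w = xyz where |xy| ≤ p and y is nonempty.
Since the first p symbols of w are all 0's and |xy| ≤ p, y lies entirely in the leading 0-block: y = 0^k for some k with 1 ≤ k ≤ p.
Since 1 ≤ k ≤ p, k divides p!; set t = 1 + p!/k. Then xy^t z has p + (p!/k)·k = p + p! copies of 0. Now the 0-count equals the 1-count, so i ≠ j fails. So xy^t z = 0^{p+p!} 1^{p+p!} ∉ L.
This contradicts the pumping lemma, so L is not regular.

0^{p+p!} 1^{p+p!}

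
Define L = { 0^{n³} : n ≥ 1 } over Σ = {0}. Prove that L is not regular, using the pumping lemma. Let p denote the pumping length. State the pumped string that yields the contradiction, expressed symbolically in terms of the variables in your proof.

0^{p³+k}

Assume L is regular. Let p be the pumping length given by the pumping lemma.
Take w = 0^{p³} ∈ L with |w| = p³ ≥ p.
Write w = xyz as guaranteed by the lemma, with |xy| ≤ p and |y| > 0.
Then y = 0^k for some k with 1 ≤ k ≤ p.
Pump with i = 2: xy^2z = 0^{p³+k}. Since 1 ≤ k ≤ p, p³ < p³+k ≤ p³+p < p³+3p²+3p+1 = (p+1)³, so p³+k is not a perfect cube. So xy^2z ∉ L.
This is a contradiction; hence L is not regular.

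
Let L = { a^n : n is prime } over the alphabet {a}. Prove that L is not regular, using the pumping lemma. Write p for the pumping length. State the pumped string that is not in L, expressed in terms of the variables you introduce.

a^{q(1+k)}

Suppose for contradiction that L is regular, and let p be the pumping length.
Let q be a prime with q ≥ p+2 (infinitely many primes exist), and take w = a^q ∈ L with |w| = q ≥ p.
By the pumping lemma, w = xyz with |xy| ≤ p and |y| > 0.
Then y = a^k for some k with 1 ≤ k ≤ p.
Since 1 ≤ k ≤ p, |xz| = q-k. Pump with i = q+1: |xy^{q+1}z| = (q-k)+(q+1)k = q+qk = q(1+k), which is composite (both factors ≥ 2). So xy^{q+1}z = a^{q(1+k)} ∉ L.
This contradicts the pumping lemma, so L is not regular.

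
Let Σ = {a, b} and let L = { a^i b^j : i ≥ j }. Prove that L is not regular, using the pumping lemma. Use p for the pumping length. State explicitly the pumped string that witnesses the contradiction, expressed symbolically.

a^{p-k} b^p

Toward a contradiction, assume L is regular with pumping length p.
Choose w = a^p b^p ∈ L, with |w| = 2p ≥ p.
By the pumping lemma, w = xyz with |xy| ≤ p and |y| ≥ 1.
Since the first p symbols of w are all a's and |xy| ≤ p, y lies entirely in the leading a-block: y = a^k for some k with 1 ≤ k ≤ p.
Consider xy^0z = xz = a^{p-k} b^p. Since k ≥ 1, the a-count p-k is less than p, so i ≥ j fails; thus xz ∉ L.
This contradicts the pumping lemma, so L is not regular.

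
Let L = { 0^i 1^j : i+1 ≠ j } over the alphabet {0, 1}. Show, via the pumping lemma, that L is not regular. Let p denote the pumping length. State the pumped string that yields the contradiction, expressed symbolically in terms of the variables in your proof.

0^{p+p!} 1^{p+p!+1}

Assume L is regular. Let p be the pumping length given by the pumping lemma.
Choose w = 0^p 1^{p+p!+1}. Since p ≠ (p+p!+1)-1 = p+p!, w ∈ L; and |w| ≥ p.
By the pumping lemma, w = xyz with |xy| ≤ p and |y| > 0.
Because |xy| ≤ p and w begins with p copies of 0, we have y = 0^k with 1 ≤ k ≤ p.
Since 1 ≤ k ≤ p, k divides p!; set t = 1 + p!/k. Then xy^t z has p + (p!/k)·k = p + p! copies of 0. Now the 0-count is p+p! and (1-count)-1 = (p+p!+1)-1 = p+p!, so i+1 ≠ j fails. So xy^t z = 0^{p+p!} 1^{p+p!+1} ∉ L.
This is a contradiction; hence L is not regular.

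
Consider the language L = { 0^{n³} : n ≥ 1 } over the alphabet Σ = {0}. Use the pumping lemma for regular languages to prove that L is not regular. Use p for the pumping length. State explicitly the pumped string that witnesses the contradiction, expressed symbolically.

0^{p³+k}

Toward a contradiction, assume L is regular with pumping length p.
Take w = 0^{p³} ∈ L with |w| = p³ ≥ p.
Write w = xyz as guaranteed by the lemma, with |xy| ≤ p and |y| ≥ 1.
Then y = 0^k for some k with 1 ≤ k ≤ p.
Pump with i = 2: xy^2z = 0^{p³+k}. Since 1 ≤ k ≤ p, p³ < p³+k ≤ p³+p < p³+3p²+3p+1 = (p+1)³, so p³+k is not a perfect cube. So xy^2z ∉ L.
This contradicts the pumping lemma, so L is not regular.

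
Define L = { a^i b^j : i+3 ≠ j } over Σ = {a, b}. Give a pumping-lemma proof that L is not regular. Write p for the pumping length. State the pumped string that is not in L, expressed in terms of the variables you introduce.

a^{p+p!} b^{p+p!+3}

Assume L is regular; let p be its pumping constant.
Choose w = a^p b^{p+p!+3}. Since p ≠ (p+p!+3)-3 = p+p!, w ∈ L; and |w| ≥ p.
The pumping lemma gives a decomposition w = xyz where |xy| ≤ p and |y| ≥ 1.
The first p characters of w are a's, so xy (and hence y) consists only of a's. Write y = a^k, 1 ≤ k ≤ p.
Since 1 ≤ k ≤ p, k divides p!; set t = 1 + p!/k. Then xy^t z has p + (p!/k)·k = p + p! copies of a. Now the a-count is p+p! and (b-count)-3 = (p+p!+3)-3 = p+p!, so i+3 ≠ j fails. So xy^t z = a^{p+p!} b^{p+p!+3} ∉ L.
This is a contradiction; hence L is not regular.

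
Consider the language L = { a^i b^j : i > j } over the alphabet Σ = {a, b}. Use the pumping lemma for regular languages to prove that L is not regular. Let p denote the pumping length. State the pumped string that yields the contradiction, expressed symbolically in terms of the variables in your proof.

Assume L is regular; let p be its pumping constant.
Choose w = a^{p+1} b^p ∈ L, with |w| = 2p+1 ≥ p.
Write w = xyz as guaranteed by the lemma, with |xy| ≤ p and y is nonempty.
The first p characters of w are a's, so xy (and hence y) consists only of a's. Write y = a^k, 1 ≤ k ≤ p.
Consider xy^0z = xz = a^{p+1-k} b^p. Since k ≥ 1, the a-count p+1-k is at most p, so i > j fails; thus xz ∉ L.
This is a contradiction; hence L is not regular.

a^{p+1-k} b^p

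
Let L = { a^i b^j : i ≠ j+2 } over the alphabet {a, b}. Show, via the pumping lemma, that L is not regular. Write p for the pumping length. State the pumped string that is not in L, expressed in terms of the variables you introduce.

a^{p+p!} b^{p+p!-2}

Suppose for contradiction that L is regular, and let p be the pumping length.
Choose w = a^p b^{p+p!-2}. Since p ≠ (p+p!-2)+2 = p+p!, w ∈ L; and |w| ≥ p.
Write w = xyz as guaranteed by the lemma, with |xy| ≤ p and |y| ≥ 1.
Since the first p symbols of w are all a's and |xy| ≤ p, y lies entirely in the leading a-block: y = a^k for some k with 1 ≤ k ≤ p.
Since 1 ≤ k ≤ p, k divides p!; set t = 1 + p!/k. Then xy^t z has p + (p!/k)·k = p + p! copies of a. Now the a-count is p+p! and (b-count)+2 = (p+p!-2)+2 = p+p!, so i ≠ j+2 fails. So xy^t z = a^{p+p!} b^{p+p!-2} ∉ L.
Contradiction. Therefore L is not regular.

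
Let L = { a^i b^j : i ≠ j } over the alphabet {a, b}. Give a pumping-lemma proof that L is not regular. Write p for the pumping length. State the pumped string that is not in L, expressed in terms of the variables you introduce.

Suppose for contradiction that L is regular, and let p be the pumping length.
Choose w = a^p b^{p+p!}. Since p ≠ p+p!, w ∈ L; and |w| ≥ p.
The pumping lemma gives a decomposition w = xyz where |xy| ≤ p and |y| ≥ 1.
The first p characters of w are a's, so xy (and hence y) consists only of a's. Write y = a^k, 1 ≤ k ≤ p.
Since 1 ≤ k ≤ p, k divides p!; set t = 1 + p!/k. Then xy^t z has p + (p!/k)·k = p + p! copies of a. Now the a-count equals the b-count, so i ≠ j fails. So xy^t z = a^{p+p!} b^{p+p!} ∉ L.
This is a contradiction; hence L is not regular.

a^{p+p!} b^{p+p!}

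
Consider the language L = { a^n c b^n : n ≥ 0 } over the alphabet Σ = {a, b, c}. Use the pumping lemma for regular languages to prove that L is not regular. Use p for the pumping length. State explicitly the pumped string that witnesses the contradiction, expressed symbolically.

Assume L is regular. Let p be the pumping length given by the pumping lemma.
Take w = a^p c b^p ∈ L with |w| = 2p+1 ≥ p.
Write w = xyz as guaranteed by the lemma, with |xy| ≤ p and |y| ≥ 1.
The first p characters of w are a's, so xy (and hence y) consists only of a's. Write y = a^k, 1 ≤ k ≤ p.
Pump with i = 2: xy^2z = a^{p+k} c b^p, which would require p+k = p. But k ≥ 1, so xy^2z ∉ L.
This is a contradiction; hence L is not regular.

a^{p+k} c b^p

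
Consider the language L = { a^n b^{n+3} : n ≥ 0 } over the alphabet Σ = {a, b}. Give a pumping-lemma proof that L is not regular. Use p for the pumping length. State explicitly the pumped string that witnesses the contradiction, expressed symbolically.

a^{p+k} b^{p+3}

Assume L is regular. Let p be the pumping length given by the pumping lemma.
Choose w = a^p b^{p+3}, which is in L with |w| = 2p+3 ≥ p.
The pumping lemma gives a decomposition w = xyz where |xy| ≤ p and |y| ≥ 1.
The first p characters of w are a's, so xy (and hence y) consists only of a's. Write y = a^k, 1 ≤ k ≤ p.
Pump with i = 2: xy^2z = a^{p+k} b^{p+3}. For this to lie in L we would need p+3 = (p+k)+3, which forces k = 0. But k ≥ 1, so xy^2z ∉ L.
This contradicts the pumping lemma, so L is not regular.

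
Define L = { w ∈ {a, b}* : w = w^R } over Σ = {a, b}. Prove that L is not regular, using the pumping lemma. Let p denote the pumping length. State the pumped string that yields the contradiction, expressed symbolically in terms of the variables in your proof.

Toward a contradiction, assume L is regular with pumping length p.
Take w = a^p b a^p, a palindrome of length 2p+1 ≥ p.
By the pumping lemma, w = xyz with |xy| ≤ p and y is nonempty.
The first p characters of w are a's, so xy (and hence y) consists only of a's. Write y = a^k, 1 ≤ k ≤ p.
Pump with i = 2: xy^2z = a^{p+k} b a^p. Its reverse is a^p b a^{p+k}, which differs from xy^2z since k ≥ 1. So xy^2z is not a palindrome and xy^2z ∉ L.
This contradicts the pumping lemma, so L is not regular.

a^{p+k} b a^p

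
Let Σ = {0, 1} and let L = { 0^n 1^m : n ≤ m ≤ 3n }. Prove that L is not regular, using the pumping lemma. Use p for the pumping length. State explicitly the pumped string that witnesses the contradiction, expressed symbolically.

0^{p+k} 1^p

Assume L is regular. Let p be the pumping length given by the pumping lemma.
Take w = 0^p 1^p ∈ L (since p ≤ p ≤ 3p), with |w| = 2p ≥ p.
The pumping lemma gives a decomposition w = xyz where |xy| ≤ p and |y| > 0.
Because |xy| ≤ p and w begins with p copies of 0, we have y = 0^k with 1 ≤ k ≤ p.
Pump with i = 2: xy^2z = 0^{p+k} 1^p. Now n = p+k > p = m, so the condition n ≤ m fails. Thus xy^2z ∉ L.
This contradicts the pumping lemma, so L is not regular.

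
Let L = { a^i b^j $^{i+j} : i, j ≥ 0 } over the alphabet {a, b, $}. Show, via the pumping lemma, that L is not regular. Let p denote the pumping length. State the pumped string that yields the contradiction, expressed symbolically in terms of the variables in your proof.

Suppose for contradiction that L is regular, and let p be the pumping length.
Take w = a^p b^p $^{2p} ∈ L (with i=j=p, i+j=2p), |w| = 4p ≥ p.
Write w = xyz as guaranteed by the lemma, with |xy| ≤ p and y is nonempty.
Since the first p symbols of w are all a's and |xy| ≤ p, y lies entirely in the leading a-block: y = a^k for some k with 1 ≤ k ≤ p.
Consider xy^2z = a^{p+k} b^p $^{2p}. Now the a- and b-counts sum to 2p+k, but the $-count is 2p ≠ 2p+k. So xy^2z ∉ L.
Contradiction. Therefore L is not regular.

a^{p+k} b^p $^{2p}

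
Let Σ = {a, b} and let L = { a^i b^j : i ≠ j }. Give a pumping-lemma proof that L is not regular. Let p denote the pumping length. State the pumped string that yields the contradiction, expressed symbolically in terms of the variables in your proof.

Suppose for contradiction that L is regular, and let p be the pumping length.
Choose w = a^p b^{p+p!}. Since p ≠ p+p!, w ∈ L; and |w| ≥ p.
By the pumping lemma, w = xyz with |xy| ≤ p and |y| ≥ 1.
Since the first p symbols of w are all a's and |xy| ≤ p, y lies entirely in the leading a-block: y = a^k for some k with 1 ≤ k ≤ p.
Since 1 ≤ k ≤ p, k divides p!; set t = 1 + p!/k. Then xy^t z has p + (p!/k)·k = p + p! copies of a. Now the a-count equals the b-count, so i ≠ j fails. So xy^t z = a^{p+p!} b^{p+p!} ∉ L.
This contradicts the pumping lemma, so L is not regular.

a^{p+p!} b^{p+p!}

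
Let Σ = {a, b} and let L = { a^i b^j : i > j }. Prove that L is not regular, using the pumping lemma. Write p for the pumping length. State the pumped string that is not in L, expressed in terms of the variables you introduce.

a^{p+1-k} b^p

Toward a contradiction, assume L is regular with pumping length p.
Choose w = a^{p+1} b^p ∈ L, with |w| = 2p+1 ≥ p.
Write w = xyz as guaranteed by the lemma, with |xy| ≤ p and y is nonempty.
The first p characters of w are a's, so xy (and hence y) consists only of a's. Write y = a^k, 1 ≤ k ≤ p.
Consider xy^0z = xz = a^{p+1-k} b^p. Since k ≥ 1, the a-count p+1-k is at most p, so i > j fails; thus xz ∉ L.
Contradiction. Therefore L is not regular.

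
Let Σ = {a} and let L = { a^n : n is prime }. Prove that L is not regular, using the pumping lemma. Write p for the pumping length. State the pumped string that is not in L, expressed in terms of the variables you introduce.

a^{q(1+k)}

Toward a contradiction, assume L is regular with pumping length p.
Let q be a prime with q ≥ p+2 (infinitely many primes exist), and take w = a^q ∈ L with |w| = q ≥ p.
Write w = xyz as guaranteed by the lemma, with |xy| ≤ p and |y| > 0.
Then y = a^k for some k with 1 ≤ k ≤ p.
Since 1 ≤ k ≤ p, |xz| = q-k. Pump with i = q+1: |xy^{q+1}z| = (q-k)+(q+1)k = q+qk = q(1+k), which is composite (both factors ≥ 2). So xy^{q+1}z = a^{q(1+k)} ∉ L.
This is a contradiction; hence L is not regular.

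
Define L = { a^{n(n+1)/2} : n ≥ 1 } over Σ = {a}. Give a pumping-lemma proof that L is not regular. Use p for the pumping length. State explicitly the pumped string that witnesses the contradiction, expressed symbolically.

a^{p(p+1)/2+k}

Assume L is regular; let p be its pumping constant.
Take w = a^{p(p+1)/2} ∈ L with |w| = p(p+1)/2 ≥ p.
By the pumping lemma, w = xyz with |xy| ≤ p and y is nonempty.
Then y = a^k for some k with 1 ≤ k ≤ p.
Pump with i = 2: xy^2z = a^{p(p+1)/2+k}. Since 1 ≤ k ≤ p, p(p+1)/2 < p(p+1)/2+k ≤ p(p+1)/2+p < (p+1)(p+2)/2, so p(p+1)/2+k is strictly between consecutive triangular numbers. So xy^2z ∉ L.
Contradiction. Therefore L is not regular.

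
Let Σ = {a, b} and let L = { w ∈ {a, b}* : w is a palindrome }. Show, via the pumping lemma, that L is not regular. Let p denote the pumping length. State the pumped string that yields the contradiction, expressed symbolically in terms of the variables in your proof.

a^{p+k} b a^p

Toward a contradiction, assume L is regular with pumping length p.
Take w = a^p b a^p, a palindrome of length 2p+1 ≥ p.
By the pumping lemma, w = xyz with |xy| ≤ p and |y| ≥ 1.
The first p characters of w are a's, so xy (and hence y) consists only of a's. Write y = a^k, 1 ≤ k ≤ p.
Pump with i = 2: xy^2z = a^{p+k} b a^p. Its reverse is a^p b a^{p+k}, which differs from xy^2z since k ≥ 1. So xy^2z is not a palindrome and xy^2z ∉ L.
This contradicts the pumping lemma, so L is not regular.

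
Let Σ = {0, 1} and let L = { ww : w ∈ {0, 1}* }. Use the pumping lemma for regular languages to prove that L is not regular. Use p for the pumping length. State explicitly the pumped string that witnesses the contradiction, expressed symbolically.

0^{p+k} 1^p 0^p 1^p

Assume L is regular; let p be its pumping constant.
Take w = 0^p 1^p 0^p 1^p = uu where u = 0^p1^p; then w ∈ L and |w| = 4p ≥ p.
By the pumping lemma, w = xyz with |xy| ≤ p and |y| ≥ 1.
Because |xy| ≤ p and w begins with p copies of 0, we have y = 0^k with 1 ≤ k ≤ p.
Pump with i = 2: xy^2z = 0^{p+k} 1^p 0^p 1^p, of length 4p+k. Suppose this equals vv. The string starts with 0 and ends with 1, so v does too; thus the boundary between the two copies of v is a 1→0 transition. There is exactly one such transition, at position 2p+k, so |v| = 2p+k and |vv| = 4p+2k ≠ 4p+k since k ≥ 1. So xy^2z ∉ L.
This contradicts the pumping lemma, so L is not regular.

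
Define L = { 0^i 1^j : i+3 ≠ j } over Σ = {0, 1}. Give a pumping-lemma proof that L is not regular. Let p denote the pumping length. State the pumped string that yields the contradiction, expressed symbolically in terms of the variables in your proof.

0^{p+p!} 1^{p+p!+3}

Assume L is regular; let p be its pumping constant.
Choose w = 0^p 1^{p+p!+3}. Since p ≠ (p+p!+3)-3 = p+p!, w ∈ L; and |w| ≥ p.
The pumping lemma gives a decomposition w = xyz where |xy| ≤ p and |y| ≥ 1.
Because |xy| ≤ p and w begins with p copies of 0, we have y = 0^k with 1 ≤ k ≤ p.
Since 1 ≤ k ≤ p, k divides p!; set t = 1 + p!/k. Then xy^t z has p + (p!/k)·k = p + p! copies of 0. Now the 0-count is p+p! and (1-count)-3 = (p+p!+3)-3 = p+p!, so i+3 ≠ j fails. So xy^t z = 0^{p+p!} 1^{p+p!+3} ∉ L.
This contradicts the pumping lemma, so L is not regular.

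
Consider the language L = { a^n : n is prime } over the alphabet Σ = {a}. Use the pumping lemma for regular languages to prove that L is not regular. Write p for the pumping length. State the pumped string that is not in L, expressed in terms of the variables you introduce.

a^{q(1+k)}

Assume L is regular; let p be its pumping constant.
Let q be a prime with q ≥ p+2 (infinitely many primes exist), and take w = a^q ∈ L with |w| = q ≥ p.
By the pumping lemma, w = xyz with |xy| ≤ p and |y| ≥ 1.
Then y = a^k for some k with 1 ≤ k ≤ p.
Since 1 ≤ k ≤ p, |xz| = q-k. Pump with i = q+1: |xy^{q+1}z| = (q-k)+(q+1)k = q+qk = q(1+k), which is composite (both factors ≥ 2). So xy^{q+1}z = a^{q(1+k)} ∉ L.
Contradiction. Therefore L is not regular.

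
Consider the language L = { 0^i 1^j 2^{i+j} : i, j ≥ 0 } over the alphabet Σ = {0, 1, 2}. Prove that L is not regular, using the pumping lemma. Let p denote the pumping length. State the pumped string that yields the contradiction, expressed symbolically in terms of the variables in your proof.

Assume L is regular. Let p be the pumping length given by the pumping lemma.
Take w = 0^p 1^p 2^{2p} ∈ L (with i=j=p, i+j=2p), |w| = 4p ≥ p.
Write w = xyz as guaranteed by the lemma, with |xy| ≤ p and |y| ≥ 1.
The first p characters of w are 0's, so xy (and hence y) consists only of 0's. Write y = 0^k, 1 ≤ k ≤ p.
Consider xy^2z = 0^{p+k} 1^p 2^{2p}. Now the 0- and 1-counts sum to 2p+k, but the 2-count is 2p ≠ 2p+k. So xy^2z ∉ L.
Contradiction. Therefore L is not regular.

0^{p+k} 1^p 2^{2p}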